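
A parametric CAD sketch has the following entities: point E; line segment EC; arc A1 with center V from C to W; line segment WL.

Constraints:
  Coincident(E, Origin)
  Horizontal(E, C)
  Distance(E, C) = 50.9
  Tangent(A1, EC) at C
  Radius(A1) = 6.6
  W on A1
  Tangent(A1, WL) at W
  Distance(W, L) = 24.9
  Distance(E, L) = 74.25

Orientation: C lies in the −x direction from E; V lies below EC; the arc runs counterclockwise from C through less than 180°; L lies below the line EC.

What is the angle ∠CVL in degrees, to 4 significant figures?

130.5°

E is at the origin; E and C share the same y with |EC| = 50.9 and C on the −x side, so C = (-50.90, 0.000). Tangency of A1 to EC means the radius VC is perpendicular to EC, so V = C + (0, -6.6) = (-50.90, -6.600). Since VW ⟂ WL (tangency), |VL| = √(6.6² + 24.9²) = 25.76 regardless of where W sits on A1. So L lies on both circle(E, 74.25) and circle(V, 25.76); the below-EC intersection is L = (-70.49, -23.33). W is the foot of the tangent from L: W = (-56.33, -2.846).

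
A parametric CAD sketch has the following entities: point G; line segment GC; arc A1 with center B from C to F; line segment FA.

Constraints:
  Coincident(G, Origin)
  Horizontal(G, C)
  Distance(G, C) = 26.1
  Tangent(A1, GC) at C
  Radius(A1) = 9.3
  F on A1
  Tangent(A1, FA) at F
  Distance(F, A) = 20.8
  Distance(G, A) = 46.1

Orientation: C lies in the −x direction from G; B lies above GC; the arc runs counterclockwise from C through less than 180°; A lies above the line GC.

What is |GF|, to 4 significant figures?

25.34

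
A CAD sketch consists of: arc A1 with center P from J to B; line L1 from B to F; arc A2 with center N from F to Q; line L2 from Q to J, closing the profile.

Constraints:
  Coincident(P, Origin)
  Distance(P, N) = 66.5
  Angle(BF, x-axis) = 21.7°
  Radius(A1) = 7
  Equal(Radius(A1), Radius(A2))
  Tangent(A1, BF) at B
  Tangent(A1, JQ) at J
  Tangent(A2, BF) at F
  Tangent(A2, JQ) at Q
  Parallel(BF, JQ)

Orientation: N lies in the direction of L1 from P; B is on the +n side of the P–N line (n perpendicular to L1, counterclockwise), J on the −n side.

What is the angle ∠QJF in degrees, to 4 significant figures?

11.89°

The slot axis is L1's direction at 21.7°, so u = (cos 21.7°, sin 21.7°) = (0.9291, 0.3697) and n = (−sin 21.7°, cos 21.7°) = (-0.3697, 0.9291). P is at the origin and N lies 66.5 along u from P, so N = 66.5·u = (61.79, 24.59). Tangency of A1 to both parallel lines with radius 7.0 puts B and J at P ± 7.0·n: B = (-2.588, 6.504), J = (2.588, -6.504). Equal radii place F and Q the same way about N: F = N + 7.0·n = (59.20, 31.09), Q = N − 7.0·n = (64.38, 18.08). Then cos ∠QJF = JQ·JF / (|JQ||JF|), giving 11.89°.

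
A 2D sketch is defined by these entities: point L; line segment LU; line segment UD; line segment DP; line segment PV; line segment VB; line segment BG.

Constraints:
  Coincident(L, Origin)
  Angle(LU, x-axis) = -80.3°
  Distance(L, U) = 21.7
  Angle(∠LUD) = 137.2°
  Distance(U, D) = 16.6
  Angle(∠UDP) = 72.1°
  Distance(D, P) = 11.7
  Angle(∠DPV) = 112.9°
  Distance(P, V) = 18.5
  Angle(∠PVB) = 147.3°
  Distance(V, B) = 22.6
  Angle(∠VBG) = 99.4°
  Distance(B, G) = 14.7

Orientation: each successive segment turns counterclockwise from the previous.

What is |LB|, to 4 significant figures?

15.71

∠DPV = 112.9° gives PV at 137.5° from the x-axis; with |PV| = 18.5, V = (7.111, -7.975). ∠PVB = 147.3° gives VB at 170.2° from the x-axis; with |VB| = 22.6, B = (-15.16, -4.128). Then |LB| = |B − L| = 15.71.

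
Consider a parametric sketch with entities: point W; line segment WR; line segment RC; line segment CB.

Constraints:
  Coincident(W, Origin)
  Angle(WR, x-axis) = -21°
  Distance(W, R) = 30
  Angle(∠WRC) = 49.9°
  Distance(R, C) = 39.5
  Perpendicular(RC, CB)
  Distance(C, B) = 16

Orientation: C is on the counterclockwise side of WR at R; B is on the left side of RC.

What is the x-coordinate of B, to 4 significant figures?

-0.03688

W is at the origin; WR runs at -21.0° with length 30.0, so R = 30.0·(cos -21.0°, sin -21.0°) = (28.01, -10.75). ∠WRC = 49.9°, so RC runs at -21.0° + (180° − 49.9°) = 109.1° from the x-axis; with |RC| = 39.5, C = R + 39.5·(cos 109.1°, sin 109.1°) = (15.08, 26.57). RC is perpendicular to CB; with |CB| = 16.0 on the left of RC, B = C + 16.0·(-0.9449, -0.3272) = (-0.03688, 21.34). So B.x = -0.03688.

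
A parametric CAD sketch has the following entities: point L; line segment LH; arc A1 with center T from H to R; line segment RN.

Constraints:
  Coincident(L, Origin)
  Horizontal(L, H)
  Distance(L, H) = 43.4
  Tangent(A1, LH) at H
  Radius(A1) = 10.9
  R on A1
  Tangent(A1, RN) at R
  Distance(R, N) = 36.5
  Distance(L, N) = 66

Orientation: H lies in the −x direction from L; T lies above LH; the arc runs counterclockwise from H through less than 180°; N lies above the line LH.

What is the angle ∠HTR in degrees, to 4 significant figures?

107.9°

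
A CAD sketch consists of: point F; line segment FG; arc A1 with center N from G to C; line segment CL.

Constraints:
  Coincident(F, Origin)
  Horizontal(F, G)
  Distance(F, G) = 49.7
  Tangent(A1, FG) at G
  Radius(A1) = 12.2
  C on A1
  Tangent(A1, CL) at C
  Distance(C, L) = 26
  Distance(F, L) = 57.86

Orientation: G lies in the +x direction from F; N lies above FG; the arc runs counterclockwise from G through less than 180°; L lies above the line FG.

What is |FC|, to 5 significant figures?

62.292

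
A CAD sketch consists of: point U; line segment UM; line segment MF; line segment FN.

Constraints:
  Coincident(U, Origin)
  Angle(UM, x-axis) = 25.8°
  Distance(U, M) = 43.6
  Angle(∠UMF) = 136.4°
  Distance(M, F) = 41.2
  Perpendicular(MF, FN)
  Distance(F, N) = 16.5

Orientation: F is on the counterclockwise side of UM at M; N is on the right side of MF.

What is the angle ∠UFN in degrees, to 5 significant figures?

112.45°

∠UMF = 136.4°, so MF runs at 25.8° + (180° − 136.4°) = 69.400° from the x-axis; with |MF| = 41.2, F = M + 41.2·(cos 69.400°, sin 69.400°) = (53.750, 57.542). MF is perpendicular to FN; with |FN| = 16.5 on the right of MF, N = F + 16.5·(0.93606, -0.35184) = (69.195, 51.736). Then cos ∠UFN = FU·FN / (|FU||FN|), giving 112.45°.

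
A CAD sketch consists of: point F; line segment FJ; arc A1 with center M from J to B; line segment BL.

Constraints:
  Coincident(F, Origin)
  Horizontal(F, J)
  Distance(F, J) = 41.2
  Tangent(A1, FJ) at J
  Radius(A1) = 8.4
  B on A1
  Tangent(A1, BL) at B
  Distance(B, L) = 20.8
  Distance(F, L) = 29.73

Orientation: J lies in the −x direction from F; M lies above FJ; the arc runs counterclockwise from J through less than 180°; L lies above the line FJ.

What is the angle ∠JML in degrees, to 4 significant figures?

121.1°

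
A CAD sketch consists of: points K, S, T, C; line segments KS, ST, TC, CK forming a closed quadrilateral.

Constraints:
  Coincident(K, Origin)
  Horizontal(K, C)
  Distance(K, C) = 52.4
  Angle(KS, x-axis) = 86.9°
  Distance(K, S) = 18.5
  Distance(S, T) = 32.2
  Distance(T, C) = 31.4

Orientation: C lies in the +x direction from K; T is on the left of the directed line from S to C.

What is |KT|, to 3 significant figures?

40.8

Checks: |ST| = 32.20 ✓; |TC| = 31.40 ✓.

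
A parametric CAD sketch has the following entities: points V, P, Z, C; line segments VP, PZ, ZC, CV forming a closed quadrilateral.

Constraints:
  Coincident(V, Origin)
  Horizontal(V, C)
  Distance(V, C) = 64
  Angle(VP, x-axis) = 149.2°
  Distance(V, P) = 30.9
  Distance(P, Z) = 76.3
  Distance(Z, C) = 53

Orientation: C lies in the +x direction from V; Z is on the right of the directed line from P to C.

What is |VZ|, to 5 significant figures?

46.985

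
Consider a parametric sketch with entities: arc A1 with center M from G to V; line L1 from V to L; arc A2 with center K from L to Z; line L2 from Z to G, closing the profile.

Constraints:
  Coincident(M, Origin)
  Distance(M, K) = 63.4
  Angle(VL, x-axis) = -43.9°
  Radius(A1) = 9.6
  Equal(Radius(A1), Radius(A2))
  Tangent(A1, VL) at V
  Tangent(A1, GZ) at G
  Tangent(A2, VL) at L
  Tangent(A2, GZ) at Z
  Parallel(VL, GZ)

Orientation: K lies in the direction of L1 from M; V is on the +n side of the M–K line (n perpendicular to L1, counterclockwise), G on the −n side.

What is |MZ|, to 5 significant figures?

64.123

Tangency of A1 to both parallel lines with radius 9.6 puts V and G at M ± 9.6·n: V = (6.6567, 6.9173), G = (-6.6567, -6.9173). Equal radii place L and Z the same way about K: L = K + 9.6·n = (52.340, -37.044), Z = K − 9.6·n = (39.026, -50.879). Then |MZ| = |Z − M| = 64.123.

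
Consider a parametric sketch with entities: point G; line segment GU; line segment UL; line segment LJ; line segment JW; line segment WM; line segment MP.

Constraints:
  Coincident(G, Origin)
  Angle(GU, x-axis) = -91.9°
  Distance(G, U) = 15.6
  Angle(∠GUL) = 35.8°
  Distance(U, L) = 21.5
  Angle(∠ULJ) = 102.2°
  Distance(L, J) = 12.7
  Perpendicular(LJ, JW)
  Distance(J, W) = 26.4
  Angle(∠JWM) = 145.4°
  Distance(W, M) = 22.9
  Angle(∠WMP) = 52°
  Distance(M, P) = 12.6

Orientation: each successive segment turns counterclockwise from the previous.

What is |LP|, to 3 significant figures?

33.5

∠JWM = 145.4° gives WM at -105° from the x-axis; with |WM| = 22.9, M = (-21.8, -28.0). ∠WMP = 52.0° gives MP at 22.7° from the x-axis; with |MP| = 12.6, P = (-10.2, -23.1). Then |LP| = |P − L| = 33.5.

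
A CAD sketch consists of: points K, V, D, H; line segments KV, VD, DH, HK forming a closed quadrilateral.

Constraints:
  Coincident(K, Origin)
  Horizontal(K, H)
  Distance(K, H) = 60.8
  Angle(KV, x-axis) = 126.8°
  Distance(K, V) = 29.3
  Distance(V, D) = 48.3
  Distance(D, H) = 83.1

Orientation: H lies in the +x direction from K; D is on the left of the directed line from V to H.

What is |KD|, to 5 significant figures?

64.848

Checks: |KH| = 60.80 ✓; |KV| = 29.30 ✓; |VD| = 48.30 ✓; |DH| = 83.10 ✓.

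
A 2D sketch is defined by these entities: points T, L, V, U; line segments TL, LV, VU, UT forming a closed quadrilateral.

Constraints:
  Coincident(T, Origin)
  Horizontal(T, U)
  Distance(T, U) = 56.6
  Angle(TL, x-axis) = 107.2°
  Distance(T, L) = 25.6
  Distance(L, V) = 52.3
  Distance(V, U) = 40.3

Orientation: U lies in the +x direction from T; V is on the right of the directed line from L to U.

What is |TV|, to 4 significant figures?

28.61

T is at the origin; T and U share the same y with |TU| = 56.6 and U in +x, so U = (56.6, 0). TL runs at 107.2° with |TL| = 25.6, so L = (-7.570, 24.46). V is determined by |LV| = 52.3 and |VU| = 40.3 together: it lies at the intersection of circle(L, 52.3) and circle(U, 40.3). With |LU| = 68.67, the foot of the radical line on LU is 42.43 from L and the perpendicular offset is √(52.3² − 42.43²) = 30.58. Taking the right-of-LU solution: V = (21.18, -19.23).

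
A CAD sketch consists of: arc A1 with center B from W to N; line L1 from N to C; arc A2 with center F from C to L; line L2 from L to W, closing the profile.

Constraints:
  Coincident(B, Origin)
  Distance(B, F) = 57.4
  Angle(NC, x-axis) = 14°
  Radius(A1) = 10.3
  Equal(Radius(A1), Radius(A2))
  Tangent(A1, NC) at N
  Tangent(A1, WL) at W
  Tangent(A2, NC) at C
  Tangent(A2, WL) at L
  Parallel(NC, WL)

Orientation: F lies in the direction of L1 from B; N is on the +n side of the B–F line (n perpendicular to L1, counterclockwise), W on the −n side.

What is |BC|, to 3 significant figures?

58.3

The slot axis is L1's direction at 14.0°, so u = (cos 14.0°, sin 14.0°) = (0.970, 0.242) and n = (−sin 14.0°, cos 14.0°) = (-0.242, 0.970). B is at the origin and F lies 57.4 along u from B, so F = 57.4·u = (55.7, 13.9). Tangency of A1 to both parallel lines with radius 10.3 puts N and W at B ± 10.3·n: N = (-2.49, 9.99), W = (2.49, -9.99). Equal radii place C and L the same way about F: C = F + 10.3·n = (53.2, 23.9), L = F − 10.3·n = (58.2, 3.89). Then |BC| = |C − B| = 58.3.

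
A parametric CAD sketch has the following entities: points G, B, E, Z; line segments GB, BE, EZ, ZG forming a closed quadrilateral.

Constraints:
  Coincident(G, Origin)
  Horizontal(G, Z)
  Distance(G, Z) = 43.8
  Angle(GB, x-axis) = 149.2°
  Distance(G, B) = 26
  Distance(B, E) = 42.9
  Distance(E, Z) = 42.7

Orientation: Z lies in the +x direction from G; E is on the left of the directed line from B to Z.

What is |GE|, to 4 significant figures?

36.21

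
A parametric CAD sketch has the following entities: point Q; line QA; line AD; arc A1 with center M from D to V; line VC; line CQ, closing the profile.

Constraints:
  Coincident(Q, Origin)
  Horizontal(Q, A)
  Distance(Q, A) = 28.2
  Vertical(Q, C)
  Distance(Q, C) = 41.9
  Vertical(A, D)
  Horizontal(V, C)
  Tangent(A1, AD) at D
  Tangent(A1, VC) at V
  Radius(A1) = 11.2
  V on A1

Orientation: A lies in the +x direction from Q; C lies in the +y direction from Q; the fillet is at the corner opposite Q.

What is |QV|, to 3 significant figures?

45.2

Q is at the origin; QA is horizontal with |QA| = 28.2 and A on the +x side, so A = (28.2, 0.00). QC is vertical with |QC| = 41.9 and C on the +y side, so C = (0.00, 41.9). The virtual corner opposite Q is at (28.2, 41.9). The tangent condition forces MD to be normal to AD and the tangent condition forces MV to be normal to VC, with radius 11.2, so the center M sits 11.2 in from both sides at M = (17.0, 30.7). That places the tangent points at D = (28.2, 30.7) on AD and V = (17.0, 41.9) on VC. Then |QV| = |V − Q| = 45.2.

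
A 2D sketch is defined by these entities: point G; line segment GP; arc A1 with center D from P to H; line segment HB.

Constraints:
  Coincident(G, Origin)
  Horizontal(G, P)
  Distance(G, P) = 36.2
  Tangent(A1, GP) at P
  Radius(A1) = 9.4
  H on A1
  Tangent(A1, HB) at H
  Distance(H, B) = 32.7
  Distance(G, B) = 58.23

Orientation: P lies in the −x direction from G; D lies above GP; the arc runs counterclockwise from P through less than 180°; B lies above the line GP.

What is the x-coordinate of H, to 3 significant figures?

-27.4

Checks: G.y = 0.00, P.y = 0.00 ✓; |DH| = 9.400 ✓; ∠(DH, HB) = 90.00° ✓; |HB| = 32.70 ✓; |GB| = 58.23 ✓.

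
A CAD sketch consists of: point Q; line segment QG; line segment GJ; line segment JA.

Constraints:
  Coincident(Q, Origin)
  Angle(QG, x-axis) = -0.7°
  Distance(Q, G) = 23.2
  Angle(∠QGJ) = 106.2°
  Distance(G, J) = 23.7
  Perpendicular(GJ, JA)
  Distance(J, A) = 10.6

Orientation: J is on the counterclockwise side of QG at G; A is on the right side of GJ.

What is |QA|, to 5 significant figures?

44.625

Q is at the origin; QG runs at -0.7° with length 23.2, so G = 23.2·(cos -0.7°, sin -0.7°) = (23.198, -0.28343). ∠QGJ = 106.2°, so GJ runs at -0.7° + (180° − 106.2°) = 73.100° from the x-axis; with |GJ| = 23.7, J = G + 23.7·(cos 73.100°, sin 73.100°) = (30.088, 22.393). The perpendicularity gives JA at right angles to GJ; with |JA| = 10.6 on the right of GJ, A = J + 10.6·(0.95681, -0.29070) = (40.230, 19.312). Then |QA| = |A − Q| = 44.625.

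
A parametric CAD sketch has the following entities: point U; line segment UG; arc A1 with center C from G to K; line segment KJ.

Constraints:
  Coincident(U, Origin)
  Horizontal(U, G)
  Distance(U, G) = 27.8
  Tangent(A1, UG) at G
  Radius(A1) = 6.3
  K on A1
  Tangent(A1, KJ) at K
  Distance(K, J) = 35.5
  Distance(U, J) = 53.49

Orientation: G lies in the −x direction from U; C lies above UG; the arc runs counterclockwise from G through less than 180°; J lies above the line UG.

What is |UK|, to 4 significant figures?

23.36

U is at the origin; U and G share the same y with |UG| = 27.8 and G on the −x side, so G = (-27.80, 0.000). Tangency of A1 to UG means the radius CG is perpendicular to UG, so C = G + (0, 6.3) = (-27.80, 6.300). Since CK ⟂ KJ (tangency), |CJ| = √(6.3² + 35.5²) = 36.05 regardless of where K sits on A1. So J lies on both circle(U, 53.49) and circle(C, 36.05); the above-UG intersection is J = (-33.19, 41.95). K is the foot of the tangent from J: K = (-21.83, 8.315).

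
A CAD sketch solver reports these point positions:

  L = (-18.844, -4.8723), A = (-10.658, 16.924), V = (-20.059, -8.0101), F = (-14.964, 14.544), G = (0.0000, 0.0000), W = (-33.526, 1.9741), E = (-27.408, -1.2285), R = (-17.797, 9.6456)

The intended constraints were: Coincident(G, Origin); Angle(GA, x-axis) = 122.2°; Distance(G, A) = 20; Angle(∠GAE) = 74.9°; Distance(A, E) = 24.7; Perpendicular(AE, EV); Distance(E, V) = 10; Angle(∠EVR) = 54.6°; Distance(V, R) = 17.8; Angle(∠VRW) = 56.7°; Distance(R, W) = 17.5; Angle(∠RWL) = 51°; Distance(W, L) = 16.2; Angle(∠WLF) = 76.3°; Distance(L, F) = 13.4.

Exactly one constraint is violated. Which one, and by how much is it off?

Distance(L, F) = 13.4 — off by 6.40.

G = (0.00, 0.00) ✓; GA at 122.2° ✓; |GA| = 20.00 ✓; ∠GAE = 74.90° ✓; |AE| = 24.70 ✓; ∠(AE, EV) = 90.00° ✓; |EV| = 10.00 ✓; ∠EVR = 54.60° ✓; |VR| = 17.80 ✓; ∠VRW = 56.70° ✓; |RW| = 17.50 ✓; ∠RWL = 51.00° ✓; |WL| = 16.20 ✓; ∠WLF = 76.30° ✓; |LF| = 19.80 ✗.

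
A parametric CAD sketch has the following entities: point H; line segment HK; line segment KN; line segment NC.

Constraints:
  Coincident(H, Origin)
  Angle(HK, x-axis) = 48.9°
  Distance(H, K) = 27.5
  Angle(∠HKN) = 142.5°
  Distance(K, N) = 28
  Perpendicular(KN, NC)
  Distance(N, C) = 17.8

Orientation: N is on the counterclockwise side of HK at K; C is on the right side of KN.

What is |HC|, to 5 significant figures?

60.620

H is at the origin; HK runs at 48.9° with length 27.5, so K = 27.5·(cos 48.9°, sin 48.9°) = (18.078, 20.723). ∠HKN = 142.5°, so KN runs at 48.9° + (180° − 142.5°) = 86.400° from the x-axis; with |KN| = 28.0, N = K + 28.0·(cos 86.400°, sin 86.400°) = (19.836, 48.668). KN is perpendicular to NC; with |NC| = 17.8 on the right of KN, C = N + 17.8·(0.99803, -0.062791) = (37.601, 47.550). Then |HC| = |C − H| = 60.620.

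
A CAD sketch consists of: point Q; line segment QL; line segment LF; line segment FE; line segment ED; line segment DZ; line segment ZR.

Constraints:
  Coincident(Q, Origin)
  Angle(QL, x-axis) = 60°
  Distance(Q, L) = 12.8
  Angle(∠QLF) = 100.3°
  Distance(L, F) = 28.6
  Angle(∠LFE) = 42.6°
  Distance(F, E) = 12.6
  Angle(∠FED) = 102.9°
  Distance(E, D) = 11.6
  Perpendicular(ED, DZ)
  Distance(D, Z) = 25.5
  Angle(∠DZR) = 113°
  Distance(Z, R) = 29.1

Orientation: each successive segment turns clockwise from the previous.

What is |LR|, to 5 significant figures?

54.365

Q is at the origin; QL runs at 60.0° with length 12.8, so L = (6.4000, 11.085). ∠QLF = 100.3° gives LF at -19.700° from the x-axis; with |LF| = 28.6, F = (33.326, 1.4442). ∠LFE = 42.6° gives FE at -157.10° from the x-axis; with |FE| = 12.6, E = (21.719, -3.4588). ∠FED = 102.9° gives ED at 125.80° from the x-axis; with |ED| = 11.6, D = (14.934, 5.9496). ED is perpendicular to DZ, so DZ runs at 35.800°; with |DZ| = 25.5, Z = (35.616, 20.866). ∠DZR = 113.0° gives ZR at -31.200° from the x-axis; with |ZR| = 29.1, R = (60.507, 5.7914). Then |LR| = |R − L| = 54.365.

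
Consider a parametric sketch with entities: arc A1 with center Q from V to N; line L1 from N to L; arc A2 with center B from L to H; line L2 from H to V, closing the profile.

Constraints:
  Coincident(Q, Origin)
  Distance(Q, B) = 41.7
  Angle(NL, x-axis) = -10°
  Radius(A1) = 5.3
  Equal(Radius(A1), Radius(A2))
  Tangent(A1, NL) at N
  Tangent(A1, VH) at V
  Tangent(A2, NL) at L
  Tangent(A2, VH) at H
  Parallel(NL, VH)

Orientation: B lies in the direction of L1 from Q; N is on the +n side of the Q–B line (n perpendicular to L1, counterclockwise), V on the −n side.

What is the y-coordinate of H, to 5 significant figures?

-12.461

The slot axis is L1's direction at -10.0°, so u = (cos -10.0°, sin -10.0°) = (0.98481, -0.17365) and n = (−sin -10.0°, cos -10.0°) = (0.17365, 0.98481). Q is at the origin and B lies 41.7 along u from Q, so B = 41.7·u = (41.066, -7.2411). Tangency of A1 to both parallel lines with radius 5.3 puts N and V at Q ± 5.3·n: N = (0.92034, 5.2195), V = (-0.92034, -5.2195). Equal radii place L and H the same way about B: L = B + 5.3·n = (41.987, -2.0216), H = B − 5.3·n = (40.146, -12.461). So H.y = -12.461.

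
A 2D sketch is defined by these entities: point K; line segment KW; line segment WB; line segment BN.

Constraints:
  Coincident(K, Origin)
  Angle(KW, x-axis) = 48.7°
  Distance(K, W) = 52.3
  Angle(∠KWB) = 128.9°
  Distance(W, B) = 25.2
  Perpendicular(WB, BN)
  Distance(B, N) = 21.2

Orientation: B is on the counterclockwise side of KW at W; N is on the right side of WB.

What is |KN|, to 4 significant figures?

84.86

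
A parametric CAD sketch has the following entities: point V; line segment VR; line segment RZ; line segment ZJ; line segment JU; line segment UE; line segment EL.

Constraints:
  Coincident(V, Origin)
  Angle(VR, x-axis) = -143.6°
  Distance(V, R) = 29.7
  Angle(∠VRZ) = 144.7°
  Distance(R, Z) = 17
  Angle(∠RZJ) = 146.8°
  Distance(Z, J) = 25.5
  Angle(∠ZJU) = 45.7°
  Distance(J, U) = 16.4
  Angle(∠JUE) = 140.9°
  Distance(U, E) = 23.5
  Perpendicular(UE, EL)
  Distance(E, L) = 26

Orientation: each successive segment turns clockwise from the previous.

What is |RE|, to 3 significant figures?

7.11

∠ZJU = 45.7° gives JU at 13.6° from the x-axis; with |JU| = 16.4, U = (-46.6, -0.544). ∠JUE = 140.9° gives UE at -25.5° from the x-axis; with |UE| = 23.5, E = (-25.4, -10.7). Then |RE| = |E − R| = 7.11.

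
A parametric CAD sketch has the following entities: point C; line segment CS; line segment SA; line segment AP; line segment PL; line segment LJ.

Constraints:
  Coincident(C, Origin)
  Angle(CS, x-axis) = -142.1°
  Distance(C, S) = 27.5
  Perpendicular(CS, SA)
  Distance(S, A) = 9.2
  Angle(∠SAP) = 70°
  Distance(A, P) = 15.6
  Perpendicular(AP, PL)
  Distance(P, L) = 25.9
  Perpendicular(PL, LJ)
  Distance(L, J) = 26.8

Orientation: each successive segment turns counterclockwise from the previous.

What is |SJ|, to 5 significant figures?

22.440

C is at the origin; CS runs at -142.1° with length 27.5, so S = (-21.700, -16.893). The perpendicularity gives SA at right angles to CS, so SA runs at -52.100°; with |SA| = 9.2, A = (-16.048, -24.152). ∠SAP = 70.0° gives AP at 57.900° from the x-axis; with |AP| = 15.6, P = (-7.7586, -10.937). AP ⟂ PL, so PL runs at 147.90°; with |PL| = 25.9, L = (-29.699, 2.8259). The perpendicularity gives LJ at right angles to PL, so LJ runs at -122.10°; with |LJ| = 26.8, J = (-43.941, -19.877). Then |SJ| = |J − S| = 22.440.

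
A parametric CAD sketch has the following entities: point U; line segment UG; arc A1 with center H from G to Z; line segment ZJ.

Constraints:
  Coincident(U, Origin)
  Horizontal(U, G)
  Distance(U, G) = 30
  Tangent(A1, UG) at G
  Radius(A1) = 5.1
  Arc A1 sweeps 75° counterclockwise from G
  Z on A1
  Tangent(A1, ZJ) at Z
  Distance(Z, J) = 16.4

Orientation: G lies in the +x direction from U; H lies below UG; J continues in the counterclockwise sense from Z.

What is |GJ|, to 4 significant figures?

21.66

On A1, G sits at bearing 90° from H; a 75° counterclockwise sweep puts Z at bearing 165°, so Z = H + 5.1·(cos 165°, sin 165°) = (25.07, -3.780). Tangency of A1 to ZJ means the radius HZ is perpendicular to ZJ, so ZJ runs along (−sin 165°, cos 165°); with |ZJ| = 16.4, J = (20.83, -19.62). Then |GJ| = |J − G| = 21.66.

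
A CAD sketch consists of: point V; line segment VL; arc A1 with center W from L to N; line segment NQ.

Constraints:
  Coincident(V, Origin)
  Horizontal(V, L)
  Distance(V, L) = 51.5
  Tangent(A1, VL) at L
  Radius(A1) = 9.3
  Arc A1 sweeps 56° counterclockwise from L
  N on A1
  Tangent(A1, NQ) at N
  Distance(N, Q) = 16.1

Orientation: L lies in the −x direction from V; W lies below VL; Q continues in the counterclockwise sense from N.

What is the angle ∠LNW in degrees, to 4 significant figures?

62.00°

V is at the origin; V and L share the same y with |VL| = 51.5 and L on the −x side, so L = (-51.50, 0.000). Tangency of A1 to VL means the radius WL is perpendicular to VL, so W = L + (0, -9.3) = (-51.50, -9.300). On A1, L sits at bearing 90° from W; a 56° counterclockwise sweep puts N at bearing 146°, so N = W + 9.3·(cos 146°, sin 146°) = (-59.21, -4.100). Then cos ∠LNW = NL·NW / (|NL||NW|), giving 62.00°.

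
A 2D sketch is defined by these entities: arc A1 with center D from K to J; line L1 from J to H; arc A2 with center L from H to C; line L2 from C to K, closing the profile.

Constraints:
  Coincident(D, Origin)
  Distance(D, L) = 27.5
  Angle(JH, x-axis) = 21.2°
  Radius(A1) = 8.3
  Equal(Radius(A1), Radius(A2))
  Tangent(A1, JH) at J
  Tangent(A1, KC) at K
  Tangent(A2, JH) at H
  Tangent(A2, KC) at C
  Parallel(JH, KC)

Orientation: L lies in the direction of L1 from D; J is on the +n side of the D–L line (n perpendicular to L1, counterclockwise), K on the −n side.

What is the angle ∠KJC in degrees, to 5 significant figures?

58.883°

The slot axis is L1's direction at 21.2°, so u = (cos 21.2°, sin 21.2°) = (0.93232, 0.36162) and n = (−sin 21.2°, cos 21.2°) = (-0.36162, 0.93232). D is at the origin and L lies 27.5 along u from D, so L = 27.5·u = (25.639, 9.9447). Tangency of A1 to both parallel lines with radius 8.3 puts J and K at D ± 8.3·n: J = (-3.0015, 7.7383), K = (3.0015, -7.7383). Equal radii place H and C the same way about L: H = L + 8.3·n = (22.637, 17.683), C = L − 8.3·n = (28.640, 2.2064). Then cos ∠KJC = JK·JC / (|JK||JC|), giving 58.883°.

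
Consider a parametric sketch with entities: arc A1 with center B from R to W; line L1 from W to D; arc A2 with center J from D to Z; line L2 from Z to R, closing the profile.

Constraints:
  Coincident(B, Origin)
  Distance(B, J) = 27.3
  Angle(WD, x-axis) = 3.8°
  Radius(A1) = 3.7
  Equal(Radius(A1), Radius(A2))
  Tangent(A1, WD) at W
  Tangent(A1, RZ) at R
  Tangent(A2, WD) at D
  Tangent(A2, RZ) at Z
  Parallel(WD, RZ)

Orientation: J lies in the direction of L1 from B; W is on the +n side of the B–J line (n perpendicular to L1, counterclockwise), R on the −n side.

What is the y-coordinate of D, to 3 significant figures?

5.50

Tangency of A1 to both parallel lines with radius 3.7 puts W and R at B ± 3.7·n: W = (-0.245, 3.69), R = (0.245, -3.69). Equal radii place D and Z the same way about J: D = J + 3.7·n = (27.0, 5.50), Z = J − 3.7·n = (27.5, -1.88). So D.y = 5.50.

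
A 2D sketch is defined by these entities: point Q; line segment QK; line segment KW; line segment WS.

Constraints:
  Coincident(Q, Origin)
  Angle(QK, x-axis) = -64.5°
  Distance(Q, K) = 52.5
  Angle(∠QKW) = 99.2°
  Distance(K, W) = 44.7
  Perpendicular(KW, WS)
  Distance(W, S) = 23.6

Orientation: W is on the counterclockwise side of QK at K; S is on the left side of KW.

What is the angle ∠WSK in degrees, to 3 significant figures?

62.2°

∠QKW = 99.2°, so KW runs at -64.5° + (180° − 99.2°) = 16.3° from the x-axis; with |KW| = 44.7, W = K + 44.7·(cos 16.3°, sin 16.3°) = (65.5, -34.8). The perpendicularity gives WS at right angles to KW; with |WS| = 23.6 on the left of KW, S = W + 23.6·(-0.281, 0.960) = (58.9, -12.2). Then cos ∠WSK = SW·SK / (|SW||SK|), giving 62.2°.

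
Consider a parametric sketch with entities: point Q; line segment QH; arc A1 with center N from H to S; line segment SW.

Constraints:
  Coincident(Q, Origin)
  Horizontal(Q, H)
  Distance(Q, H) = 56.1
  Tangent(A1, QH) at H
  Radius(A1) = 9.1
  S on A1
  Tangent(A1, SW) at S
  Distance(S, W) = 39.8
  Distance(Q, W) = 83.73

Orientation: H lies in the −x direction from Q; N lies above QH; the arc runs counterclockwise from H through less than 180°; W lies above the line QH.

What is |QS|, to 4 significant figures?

50.20

Q is at the origin; QH is horizontal with |QH| = 56.1 and H on the −x side, so H = (-56.10, 0.000). Since A1 is tangent to QH there, NH ⟂ QH, so N = H + (0, 9.1) = (-56.10, 9.100). Since NS ⟂ SW (tangency), |NW| = √(9.1² + 39.8²) = 40.83 regardless of where S sits on A1. So W lies on both circle(Q, 83.73) and circle(N, 40.83); the above-QH intersection is W = (-68.64, 47.95). S is the foot of the tangent from W: S = (-48.28, 13.75).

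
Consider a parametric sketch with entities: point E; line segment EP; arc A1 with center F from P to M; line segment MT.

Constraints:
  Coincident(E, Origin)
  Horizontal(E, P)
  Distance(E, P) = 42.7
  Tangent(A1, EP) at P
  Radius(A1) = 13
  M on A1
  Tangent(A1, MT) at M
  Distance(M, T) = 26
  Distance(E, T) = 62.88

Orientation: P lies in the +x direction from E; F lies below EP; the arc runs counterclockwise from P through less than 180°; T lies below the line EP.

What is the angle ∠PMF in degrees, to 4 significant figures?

27.44°

Checks: ∠(FP, PE) = 90.00° ✓; |FM| = 13.00 ✓; ∠(FM, MT) = 90.00° ✓; |MT| = 26.00 ✓; |ET| = 62.88 ✓.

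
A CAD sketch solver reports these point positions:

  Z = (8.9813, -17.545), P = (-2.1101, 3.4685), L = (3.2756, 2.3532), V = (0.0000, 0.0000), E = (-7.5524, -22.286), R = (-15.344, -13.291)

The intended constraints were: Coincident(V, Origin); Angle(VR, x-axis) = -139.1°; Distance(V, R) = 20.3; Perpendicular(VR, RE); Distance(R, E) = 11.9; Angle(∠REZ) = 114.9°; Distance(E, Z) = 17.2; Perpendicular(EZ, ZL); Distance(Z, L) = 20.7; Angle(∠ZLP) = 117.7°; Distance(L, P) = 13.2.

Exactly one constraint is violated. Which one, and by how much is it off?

Distance(L, P) = 13.2 — off by 7.70.

V = (0.00, 0.00) ✓; VR at -139.1° ✓; |VR| = 20.30 ✓; ∠(VR, RE) = 90.00° ✓; |RE| = 11.90 ✓; ∠REZ = 114.9° ✓; |EZ| = 17.20 ✓; ∠(EZ, ZL) = 90.00° ✓; |ZL| = 20.70 ✓; ∠ZLP = 117.7° ✓; |LP| = 5.500 ✗.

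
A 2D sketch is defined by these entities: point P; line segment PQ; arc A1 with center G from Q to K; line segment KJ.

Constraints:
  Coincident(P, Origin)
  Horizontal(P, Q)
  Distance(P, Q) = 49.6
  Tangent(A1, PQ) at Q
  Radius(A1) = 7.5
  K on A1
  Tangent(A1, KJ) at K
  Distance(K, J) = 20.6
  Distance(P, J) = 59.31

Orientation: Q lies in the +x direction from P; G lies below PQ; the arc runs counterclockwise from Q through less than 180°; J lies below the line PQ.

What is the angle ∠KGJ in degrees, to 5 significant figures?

69.995°

P is at the origin; P and Q share the same y with |PQ| = 49.6 and Q on the +x side, so Q = (49.600, 0.0000). A1 meets PQ tangentially, so GQ is at right angles to PQ, so G = Q + (0, -7.5) = (49.600, -7.5000). Since GK ⟂ KJ (tangency), |GJ| = √(7.5² + 20.6²) = 21.923 regardless of where K sits on A1. So J lies on both circle(P, 59.31) and circle(G, 21.923); the below-PQ intersection is J = (51.547, -29.336). K is the foot of the tangent from J: K = (42.808, -10.681).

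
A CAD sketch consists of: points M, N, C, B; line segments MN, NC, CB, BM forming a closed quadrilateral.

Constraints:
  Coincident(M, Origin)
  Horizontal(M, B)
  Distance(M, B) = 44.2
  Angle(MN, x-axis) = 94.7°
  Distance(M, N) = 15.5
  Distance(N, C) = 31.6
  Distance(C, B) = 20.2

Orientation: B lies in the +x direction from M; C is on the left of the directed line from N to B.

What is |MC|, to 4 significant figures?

33.69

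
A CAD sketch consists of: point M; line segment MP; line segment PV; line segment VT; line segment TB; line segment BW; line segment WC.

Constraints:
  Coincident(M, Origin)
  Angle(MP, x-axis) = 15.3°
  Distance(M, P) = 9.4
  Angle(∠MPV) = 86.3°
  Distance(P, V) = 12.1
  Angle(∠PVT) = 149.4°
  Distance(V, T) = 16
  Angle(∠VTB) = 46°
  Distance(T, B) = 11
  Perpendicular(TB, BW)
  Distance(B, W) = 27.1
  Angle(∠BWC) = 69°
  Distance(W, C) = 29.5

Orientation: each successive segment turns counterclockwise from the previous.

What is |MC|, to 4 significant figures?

42.67

TB is perpendicular to BW, so BW runs at 3.600°; with |BW| = 27.1, W = (20.68, 15.01). ∠BWC = 69.0° gives WC at 114.6° from the x-axis; with |WC| = 29.5, C = (8.400, 41.84). Then |MC| = |C − M| = 42.67.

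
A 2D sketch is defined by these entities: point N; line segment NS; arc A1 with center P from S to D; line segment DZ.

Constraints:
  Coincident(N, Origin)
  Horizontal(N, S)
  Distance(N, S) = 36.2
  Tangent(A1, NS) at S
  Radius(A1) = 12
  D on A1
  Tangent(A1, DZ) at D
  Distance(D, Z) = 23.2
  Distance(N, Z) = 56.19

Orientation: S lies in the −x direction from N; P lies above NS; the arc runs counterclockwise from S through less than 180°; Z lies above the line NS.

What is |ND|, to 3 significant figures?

33.4

N is at the origin; N and S share the same y with |NS| = 36.2 and S on the −x side, so S = (-36.2, 0.00). The tangent condition forces PS to be normal to NS, so P = S + (0, 12) = (-36.2, 12.0). Since PD ⟂ DZ (tangency), |PZ| = √(12.0² + 23.2²) = 26.1 regardless of where D sits on A1. So Z lies on both circle(N, 56.19) and circle(P, 26.1); the above-NS intersection is Z = (-41.8, 37.5). D is the foot of the tangent from Z: D = (-27.0, 19.7).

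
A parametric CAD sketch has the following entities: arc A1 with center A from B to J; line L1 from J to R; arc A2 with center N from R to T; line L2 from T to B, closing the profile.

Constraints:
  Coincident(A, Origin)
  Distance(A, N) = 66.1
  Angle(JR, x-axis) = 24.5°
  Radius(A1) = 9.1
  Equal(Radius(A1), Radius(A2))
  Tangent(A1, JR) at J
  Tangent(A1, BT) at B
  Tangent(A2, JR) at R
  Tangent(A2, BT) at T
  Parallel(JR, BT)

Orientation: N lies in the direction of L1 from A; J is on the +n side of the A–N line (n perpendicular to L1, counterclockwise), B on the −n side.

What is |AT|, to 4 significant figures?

66.72

Tangency of A1 to both parallel lines with radius 9.1 puts J and B at A ± 9.1·n: J = (-3.774, 8.281), B = (3.774, -8.281). Equal radii place R and T the same way about N: R = N + 9.1·n = (56.37, 35.69), T = N − 9.1·n = (63.92, 19.13). Then |AT| = |T − A| = 66.72.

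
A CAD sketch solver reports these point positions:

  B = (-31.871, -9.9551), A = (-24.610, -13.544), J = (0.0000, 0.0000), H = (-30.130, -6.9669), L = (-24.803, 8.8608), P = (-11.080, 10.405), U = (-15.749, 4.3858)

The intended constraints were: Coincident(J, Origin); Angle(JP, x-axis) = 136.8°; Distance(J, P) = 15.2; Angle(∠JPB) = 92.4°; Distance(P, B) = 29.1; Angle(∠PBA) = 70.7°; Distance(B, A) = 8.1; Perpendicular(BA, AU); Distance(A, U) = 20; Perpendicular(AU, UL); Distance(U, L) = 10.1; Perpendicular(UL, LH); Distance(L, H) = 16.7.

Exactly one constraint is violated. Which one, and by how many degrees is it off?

Perpendicular(UL, LH) — off by 7.70°.

J = (0.00, 0.00) ✓; JP at 136.8° ✓; |JP| = 15.20 ✓; ∠JPB = 92.40° ✓; |PB| = 29.10 ✓; ∠PBA = 70.70° ✓; |BA| = 8.100 ✓; ∠(BA, AU) = 90.00° ✓; |AU| = 20.00 ✓; ∠(AU, UL) = 90.00° ✓; |UL| = 10.10 ✓; ∠(UL, LH) = 97.70° ✗; |LH| = 16.70 ✓.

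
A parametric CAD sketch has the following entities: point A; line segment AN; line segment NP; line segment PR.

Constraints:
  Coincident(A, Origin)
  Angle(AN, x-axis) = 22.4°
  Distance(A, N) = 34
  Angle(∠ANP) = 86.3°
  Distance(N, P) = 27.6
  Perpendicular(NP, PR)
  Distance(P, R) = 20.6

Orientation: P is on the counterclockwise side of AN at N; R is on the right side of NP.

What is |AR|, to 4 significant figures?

60.16

∠ANP = 86.3°, so NP runs at 22.4° + (180° − 86.3°) = 116.1° from the x-axis; with |NP| = 27.6, P = N + 27.6·(cos 116.1°, sin 116.1°) = (19.29, 37.74). The perpendicularity gives PR at right angles to NP; with |PR| = 20.6 on the right of NP, R = P + 20.6·(0.8980, 0.4399) = (37.79, 46.80). Then |AR| = |R − A| = 60.16.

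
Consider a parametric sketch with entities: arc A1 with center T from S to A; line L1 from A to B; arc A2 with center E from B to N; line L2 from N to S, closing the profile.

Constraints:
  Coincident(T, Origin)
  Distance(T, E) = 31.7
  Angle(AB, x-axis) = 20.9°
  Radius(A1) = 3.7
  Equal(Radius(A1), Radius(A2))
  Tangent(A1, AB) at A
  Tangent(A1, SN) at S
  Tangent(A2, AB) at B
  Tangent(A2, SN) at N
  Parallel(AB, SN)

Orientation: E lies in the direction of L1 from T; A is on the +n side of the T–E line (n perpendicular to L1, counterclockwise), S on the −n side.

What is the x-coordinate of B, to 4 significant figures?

28.29

The slot axis is L1's direction at 20.9°, so u = (cos 20.9°, sin 20.9°) = (0.9342, 0.3567) and n = (−sin 20.9°, cos 20.9°) = (-0.3567, 0.9342). T is at the origin and E lies 31.7 along u from T, so E = 31.7·u = (29.61, 11.31). Tangency of A1 to both parallel lines with radius 3.7 puts A and S at T ± 3.7·n: A = (-1.320, 3.457), S = (1.320, -3.457). Equal radii place B and N the same way about E: B = E + 3.7·n = (28.29, 14.77), N = E − 3.7·n = (30.93, 7.852). So B.x = 28.29.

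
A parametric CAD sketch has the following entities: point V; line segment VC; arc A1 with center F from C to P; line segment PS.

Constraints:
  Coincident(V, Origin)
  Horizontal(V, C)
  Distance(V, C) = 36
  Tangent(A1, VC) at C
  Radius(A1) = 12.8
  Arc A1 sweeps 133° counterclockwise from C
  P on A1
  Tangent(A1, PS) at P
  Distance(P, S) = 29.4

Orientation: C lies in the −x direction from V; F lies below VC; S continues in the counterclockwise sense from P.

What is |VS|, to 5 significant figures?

49.923

V is at the origin; VC is horizontal with |VC| = 36.0 and C on the −x side, so C = (-36.000, 0.0000). A1 meets VC tangentially, so FC is at right angles to VC, so F = C + (0, -12.8) = (-36.000, -12.800). On A1, C sits at bearing 90° from F; a 133° counterclockwise sweep puts P at bearing 223°, so P = F + 12.8·(cos 223°, sin 223°) = (-45.361, -21.530). Tangency of A1 to PS means the radius FP is perpendicular to PS, so PS runs along (−sin 223°, cos 223°); with |PS| = 29.4, S = (-25.311, -43.031). Then |VS| = |S − V| = 49.923.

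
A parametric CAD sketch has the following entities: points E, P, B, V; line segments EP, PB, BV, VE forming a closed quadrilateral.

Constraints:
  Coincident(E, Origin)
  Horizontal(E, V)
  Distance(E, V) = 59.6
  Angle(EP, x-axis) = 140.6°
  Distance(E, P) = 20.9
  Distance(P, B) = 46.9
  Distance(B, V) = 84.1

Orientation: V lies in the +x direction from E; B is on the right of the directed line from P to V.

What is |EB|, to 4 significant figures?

37.89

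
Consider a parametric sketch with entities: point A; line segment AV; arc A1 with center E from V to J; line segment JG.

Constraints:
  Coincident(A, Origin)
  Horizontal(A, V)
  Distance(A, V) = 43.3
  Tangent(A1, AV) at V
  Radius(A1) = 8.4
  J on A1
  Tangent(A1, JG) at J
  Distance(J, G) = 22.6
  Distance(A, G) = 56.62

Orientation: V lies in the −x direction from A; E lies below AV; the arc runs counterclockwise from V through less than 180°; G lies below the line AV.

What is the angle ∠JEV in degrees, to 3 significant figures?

103°

A is at the origin; A and V share the same y with |AV| = 43.3 and V on the −x side, so V = (-43.3, 0.00). The tangent condition forces EV to be normal to AV, so E = V + (0, -8.4) = (-43.3, -8.40). Since EJ ⟂ JG (tangency), |EG| = √(8.4² + 22.6²) = 24.1 regardless of where J sits on A1. So G lies on both circle(A, 56.62) and circle(E, 24.1); the below-AV intersection is G = (-46.5, -32.3). J is the foot of the tangent from G: J = (-51.5, -10.3).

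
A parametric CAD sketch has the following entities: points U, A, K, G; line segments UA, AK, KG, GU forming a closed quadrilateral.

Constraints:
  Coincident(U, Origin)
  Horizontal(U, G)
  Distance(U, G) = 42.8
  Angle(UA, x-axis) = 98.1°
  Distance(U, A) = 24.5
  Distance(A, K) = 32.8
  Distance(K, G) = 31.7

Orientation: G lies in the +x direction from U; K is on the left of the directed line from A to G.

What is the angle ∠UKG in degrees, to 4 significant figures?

71.17°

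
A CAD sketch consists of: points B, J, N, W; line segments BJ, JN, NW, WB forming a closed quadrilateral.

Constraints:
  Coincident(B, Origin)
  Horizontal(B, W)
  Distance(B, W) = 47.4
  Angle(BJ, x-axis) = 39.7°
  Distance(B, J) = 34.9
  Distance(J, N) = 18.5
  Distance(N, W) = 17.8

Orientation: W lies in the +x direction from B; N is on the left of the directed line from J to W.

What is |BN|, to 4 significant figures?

48.08

Checks: |JN| = 18.50 ✓; |NW| = 17.80 ✓.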